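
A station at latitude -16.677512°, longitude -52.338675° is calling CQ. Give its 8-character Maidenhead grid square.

GH33th97

Offset from 180°W / 90°S: lon 127.66133°, lat 73.32249°.
Field: lon ⌊127.66133/20⌋ = 6 → G; lat ⌊73.32249/10⌋ = 7 → H.
Square: lon ⌊7.66133/2⌋ = 3; lat ⌊3.32249/1⌋ = 3.
Subsquare: lon ⌊1.66133/0.0833333⌋ = 19 → t; lat ⌊0.32249/0.0416667⌋ = 7 → h.
Extended square: lon ⌊0.07799/0.00833333⌋ = 9; lat ⌊0.03082/0.00416667⌋ = 7.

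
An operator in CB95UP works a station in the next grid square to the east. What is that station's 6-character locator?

Longitude subsquare u = 20; +1 → 21 = v.
The latitude characters are unchanged.

CB95vp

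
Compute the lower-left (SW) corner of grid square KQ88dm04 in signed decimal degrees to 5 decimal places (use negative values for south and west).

78.51667, 36.25000

Field K=10, Q=16: +10·20° lon, +16·10° lat → SW at lon 20°, lat 70°.
Square 8, 8: +8·2° lon, +8·1° lat → SW at lon 36°, lat 78°.
Subsquare d=3, m=12: +3·0.0833333° lon, +12·0.0416667° lat → SW at lon 36.25°, lat 78.5°.
Extended square 0, 4: +0·0.00833333° lon, +4·0.00416667° lat → SW at lon 36.25°, lat 78.5167°.
latitude 78.51667, longitude 36.25000.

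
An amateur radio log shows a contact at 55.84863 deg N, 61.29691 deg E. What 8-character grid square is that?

MO05pu53

Offset from 180°W / 90°S: lon 241.29691°, lat 145.84863°.
Field (20°×10°, letters A–R): lon ⌊241.29691/20⌋ = 12 → M; lat ⌊145.84863/10⌋ = 14 → O.
Square (2°×1°, digits 0–9): lon ⌊1.29691/2⌋ = 0; lat ⌊5.84863/1⌋ = 5.
Subsquare (5′×2.5′, letters a–x): lon ⌊1.29691/0.0833333⌋ = 15 → p; lat ⌊0.84863/0.0416667⌋ = 20 → u.
Extended square (30″×15″, digits 0–9): lon ⌊0.04691/0.00833333⌋ = 5; lat ⌊0.01530/0.00416667⌋ = 3.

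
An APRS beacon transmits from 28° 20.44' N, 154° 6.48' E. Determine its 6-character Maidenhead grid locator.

QL78bi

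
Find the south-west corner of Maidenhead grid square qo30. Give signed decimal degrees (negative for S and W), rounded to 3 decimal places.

50.000, 146.000

Field Q=16, O=14: +16·20° lon, +14·10° lat → SW at lon 140°, lat 50°.
Square 3, 0: +3·2° lon, +0·1° lat → SW at lon 146°, lat 50°.
latitude 50.000, longitude 146.000.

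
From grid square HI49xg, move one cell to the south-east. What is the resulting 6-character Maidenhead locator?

HI59af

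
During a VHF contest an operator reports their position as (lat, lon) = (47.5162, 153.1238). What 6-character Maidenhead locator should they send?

Add 180° to longitude and 90° to latitude: 333.1238, 137.5162.
Field: 333.1238/20 → 16 → Q, 137.5162/10 → 13 → N; chars QN.
Square: 13.1238/2 → 6, 7.5162/1 → 7; chars 67.
Subsquare: 1.1238/0.0833333 → 13 → n, 0.5162/0.0416667 → 12 → m; chars nm.

QN67nm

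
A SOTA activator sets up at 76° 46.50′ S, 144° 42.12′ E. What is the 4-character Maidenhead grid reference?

QB23

Offset from 180°W / 90°S: lon 324.70°, lat 13.22°.
Field: lon ⌊324.70/20⌋ = 16 → Q; lat ⌊13.22/10⌋ = 1 → B.
Square: lon ⌊4.70/2⌋ = 2; lat ⌊3.22/1⌋ = 3.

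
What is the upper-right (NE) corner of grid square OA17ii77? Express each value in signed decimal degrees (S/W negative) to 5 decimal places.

-82.63333, 102.73333

Field O=14, A=0: +14·20° lon, +0·10° lat → SW at lon 100°, lat -90°.
Square 1, 7: +1·2° lon, +7·1° lat → SW at lon 102°, lat -83°.
Subsquare i=8, i=8: +8·0.0833333° lon, +8·0.0416667° lat → SW at lon 102.667°, lat -82.6667°.
Extended square 7, 7: +7·0.00833333° lon, +7·0.00416667° lat → SW at lon 102.725°, lat -82.6375°.
Cell spans 0.00833333° lon × 0.00416667° lat. NE corner is SW corner plus one full cell.
latitude -82.63333, longitude 102.73333.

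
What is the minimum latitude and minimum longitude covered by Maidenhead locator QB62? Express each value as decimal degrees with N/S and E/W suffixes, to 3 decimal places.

Field Q=16, B=1: +16·20° lon, +1·10° lat → SW at lon 140°, lat -80°.
Square 6, 2: +6·2° lon, +2·1° lat → SW at lon 152°, lat -78°.
latitude 78.000° S, longitude 152.000° E.

78.000° S, 152.000° E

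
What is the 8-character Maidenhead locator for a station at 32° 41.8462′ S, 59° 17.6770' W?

Add 180° to longitude and 90° to latitude: 120.70538, 57.30256.
Field: lon ⌊120.70538/20⌋ = 6 → G; lat ⌊57.30256/10⌋ = 5 → F.
Square: lon ⌊0.70538/2⌋ = 0; lat ⌊7.30256/1⌋ = 7.
Subsquare: lon ⌊0.70538/0.0833333⌋ = 8 → i; lat ⌊0.30256/0.0416667⌋ = 7 → h.
Extended square: lon ⌊0.03872/0.00833333⌋ = 4; lat ⌊0.01090/0.00416667⌋ = 2.

GF07ih42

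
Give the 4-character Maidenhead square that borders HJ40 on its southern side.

Latitude square 0; −1 → -1, wraps to 9, carry into field.
Latitude field J = 9; −1 → 8 = I.
The longitude characters are unchanged.

HI49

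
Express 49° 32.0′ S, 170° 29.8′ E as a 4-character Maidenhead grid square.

RE50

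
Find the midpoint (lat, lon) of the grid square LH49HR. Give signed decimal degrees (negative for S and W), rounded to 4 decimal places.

Field L=11, H=7: +11·20° lon, +7·10° lat → SW at lon 40°, lat -20°.
Square 4, 9: +4·2° lon, +9·1° lat → SW at lon 48°, lat -11°.
Subsquare h=7, r=17: +7·0.0833333° lon, +17·0.0416667° lat → SW at lon 48.5833°, lat -10.2917°.
Cell spans 0.0833333° lon × 0.0416667° lat. Centre is SW corner plus half of each.
latitude -10.2708, longitude 48.6250.

-10.2708, 48.6250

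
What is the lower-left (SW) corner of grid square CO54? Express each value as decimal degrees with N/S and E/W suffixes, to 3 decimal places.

Field C=2, O=14: +2·20° lon, +14·10° lat → SW at lon -140°, lat 50°.
Square 5, 4: +5·2° lon, +4·1° lat → SW at lon -130°, lat 54°.
latitude 54.000° N, longitude 130.000° W.

54.000° N, 130.000° W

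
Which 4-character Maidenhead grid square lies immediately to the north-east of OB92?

PB03

Longitude square 9; +1 → 10, wraps to 0, carry into field.
Longitude field O = 14; +1 → 15 = P.
Latitude square 2; +1 → 3.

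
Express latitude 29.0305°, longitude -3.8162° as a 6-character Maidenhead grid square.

IL89ca

Offset from 180°W / 90°S: lon 176.1838°, lat 119.0305°.
Field: lon ⌊176.1838/20⌋ = 8 → I; lat ⌊119.0305/10⌋ = 11 → L.
Square: lon ⌊16.1838/2⌋ = 8; lat ⌊9.0305/1⌋ = 9.
Subsquare: lon ⌊0.1838/0.0833333⌋ = 2 → c; lat ⌊0.0305/0.0416667⌋ = 0 → a.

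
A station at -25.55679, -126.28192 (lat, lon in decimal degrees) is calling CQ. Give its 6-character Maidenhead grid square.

CG64uk

Offset from 180°W / 90°S: lon 53.7181°, lat 64.4432°.
Field: lon ⌊53.7181/20⌋ = 2 → C; lat ⌊64.4432/10⌋ = 6 → G.
Square: lon ⌊13.7181/2⌋ = 6; lat ⌊4.4432/1⌋ = 4.
Subsquare: lon ⌊1.7181/0.0833333⌋ = 20 → u; lat ⌊0.4432/0.0416667⌋ = 10 → k.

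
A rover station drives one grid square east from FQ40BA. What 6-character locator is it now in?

FQ40ca

Longitude subsquare b = 1; +1 → 2 = c.
The latitude characters are unchanged.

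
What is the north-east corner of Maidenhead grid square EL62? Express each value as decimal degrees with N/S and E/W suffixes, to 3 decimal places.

23.000° N, 86.000° W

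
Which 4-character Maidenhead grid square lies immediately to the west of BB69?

Longitude square 6; −1 → 5.
The latitude characters are unchanged.

BB59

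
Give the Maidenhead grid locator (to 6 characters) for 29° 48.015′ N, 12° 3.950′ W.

IL39xt

Add 180° to longitude and 90° to latitude: 167.9342, 119.8003.
Field: lon ⌊167.9342/20⌋ = 8 → I; lat ⌊119.8003/10⌋ = 11 → L.
Square: lon ⌊7.9342/2⌋ = 3; lat ⌊9.8003/1⌋ = 9.
Subsquare: lon ⌊1.9342/0.0833333⌋ = 23 → x; lat ⌊0.8003/0.0416667⌋ = 19 → t.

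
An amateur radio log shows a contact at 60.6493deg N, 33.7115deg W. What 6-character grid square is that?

HP30dp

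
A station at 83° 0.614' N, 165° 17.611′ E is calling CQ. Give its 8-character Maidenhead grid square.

Add 180° to longitude and 90° to latitude: 345.29352, 173.01023.
Field: 345.29352/20 → 17 → R, 173.01023/10 → 17 → R; chars RR.
Square: 5.29352/2 → 2, 3.01023/1 → 3; chars 23.
Subsquare: 1.29352/0.0833333 → 15 → p, 0.01023/0.0416667 → 0 → a; chars pa.
Extended square: 0.04352/0.00833333 → 5, 0.01023/0.00416667 → 2; chars 52.

RR23pa52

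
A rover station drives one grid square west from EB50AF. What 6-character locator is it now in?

Longitude subsquare a = 0; −1 → -1, wraps to 23 = x, carry into square.
Longitude square 5; −1 → 4.
The latitude characters are unchanged.

EB40xf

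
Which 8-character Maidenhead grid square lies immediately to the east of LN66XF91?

Longitude extended square 9; +1 → 10, wraps to 0, carry into subsquare.
Longitude subsquare x = 23; +1 → 24, wraps to 0 = a, carry into square.
Longitude square 6; +1 → 7.
The latitude characters are unchanged.

LN76af01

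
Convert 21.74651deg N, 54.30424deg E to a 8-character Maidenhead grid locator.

Offset from 180°W / 90°S: lon 234.30424°, lat 111.74651°.
Field (20°×10°, letters A–R): 234.30424/20 → 11 → L, 111.74651/10 → 11 → L; chars LL.
Square (2°×1°, digits 0–9): 14.30424/2 → 7, 1.74651/1 → 1; chars 71.
Subsquare (5′×2.5′, letters a–x): 0.30424/0.0833333 → 3 → d, 0.74651/0.0416667 → 17 → r; chars dr.
Extended square (30″×15″, digits 0–9): 0.05424/0.00833333 → 6, 0.03818/0.00416667 → 9; chars 69.

LL71dr69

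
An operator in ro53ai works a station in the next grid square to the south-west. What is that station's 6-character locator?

RO43xh

Longitude subsquare a = 0; −1 → -1, wraps to 23 = x, carry into square.
Longitude square 5; −1 → 4.
Latitude subsquare i = 8; −1 → 7 = h.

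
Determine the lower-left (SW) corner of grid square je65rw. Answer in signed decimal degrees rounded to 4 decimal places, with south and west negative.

-44.0833, 13.4167

Field J=9, E=4: +9·20° lon, +4·10° lat → SW at lon 0°, lat -50°.
Square 6, 5: +6·2° lon, +5·1° lat → SW at lon 12°, lat -45°.
Subsquare r=17, w=22: +17·0.0833333° lon, +22·0.0416667° lat → SW at lon 13.4167°, lat -44.0833°.
latitude -44.0833, longitude 13.4167.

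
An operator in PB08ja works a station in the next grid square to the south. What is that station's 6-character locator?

PB07jx

Latitude subsquare a = 0; −1 → -1, wraps to 23 = x, carry into square.
Latitude square 8; −1 → 7.
The longitude characters are unchanged.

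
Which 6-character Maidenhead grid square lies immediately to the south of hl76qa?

Latitude subsquare a = 0; −1 → -1, wraps to 23 = x, carry into square.
Latitude square 6; −1 → 5.
The longitude characters are unchanged.

HL75qx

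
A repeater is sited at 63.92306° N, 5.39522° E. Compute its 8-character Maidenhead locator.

JP23qw71

Add 180° to longitude and 90° to latitude: 185.39522, 153.92306.
Field: 185.39522/20 → 9 → J, 153.92306/10 → 15 → P; chars JP.
Square: 5.39522/2 → 2, 3.92306/1 → 3; chars 23.
Subsquare: 1.39522/0.0833333 → 16 → q, 0.92306/0.0416667 → 22 → w; chars qw.
Extended square: 0.06189/0.00833333 → 7, 0.00639/0.00416667 → 1; chars 71.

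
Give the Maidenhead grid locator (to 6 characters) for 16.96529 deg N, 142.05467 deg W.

Shift to the Maidenhead origin (180°W, 90°S): lon 37.9453, lat 106.9653.
Field: 37.9453/20 → 1 → B, 106.9653/10 → 10 → K; chars BK.
Square: 17.9453/2 → 8, 6.9653/1 → 6; chars 86.
Subsquare: 1.9453/0.0833333 → 23 → x, 0.9653/0.0416667 → 23 → x; chars xx.

BK86xx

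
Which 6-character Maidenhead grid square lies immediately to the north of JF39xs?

Latitude subsquare s = 18; +1 → 19 = t.
The longitude characters are unchanged.

JF39xt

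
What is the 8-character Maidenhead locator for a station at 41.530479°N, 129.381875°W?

Add 180° to longitude and 90° to latitude: 50.61812, 131.53048.
Field: lon ⌊50.61812/20⌋ = 2 → C; lat ⌊131.53048/10⌋ = 13 → N.
Square: lon ⌊10.61812/2⌋ = 5; lat ⌊1.53048/1⌋ = 1.
Subsquare: lon ⌊0.61812/0.0833333⌋ = 7 → h; lat ⌊0.53048/0.0416667⌋ = 12 → m.
Extended square: lon ⌊0.03479/0.00833333⌋ = 4; lat ⌊0.03048/0.00416667⌋ = 7.

CN51hm47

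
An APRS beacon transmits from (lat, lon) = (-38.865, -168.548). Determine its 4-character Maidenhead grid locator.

Add 180° to longitude and 90° to latitude: 11.45, 51.13.
Field (20°×10°, letters A–R): lon ⌊11.45/20⌋ = 0 → A; lat ⌊51.13/10⌋ = 5 → F.
Square (2°×1°, digits 0–9): lon ⌊11.45/2⌋ = 5; lat ⌊1.13/1⌋ = 1.

AF51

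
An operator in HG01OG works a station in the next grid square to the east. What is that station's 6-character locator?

HG01pg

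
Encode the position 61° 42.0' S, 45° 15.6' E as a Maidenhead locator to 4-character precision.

LC28

Shift to the Maidenhead origin (180°W, 90°S): lon 225.26, lat 28.30.
Field: lon ⌊225.26/20⌋ = 11 → L; lat ⌊28.30/10⌋ = 2 → C.
Square: lon ⌊5.26/2⌋ = 2; lat ⌊8.30/1⌋ = 8.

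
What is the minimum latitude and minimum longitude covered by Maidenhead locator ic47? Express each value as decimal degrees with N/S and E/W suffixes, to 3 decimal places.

63.000° S, 12.000° W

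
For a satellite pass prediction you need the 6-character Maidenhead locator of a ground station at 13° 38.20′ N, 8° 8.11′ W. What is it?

Shift to the Maidenhead origin (180°W, 90°S): lon 171.8648, lat 103.6367.
Field: 171.8648/20 → 8 → I, 103.6367/10 → 10 → K; chars IK.
Square: 11.8648/2 → 5, 3.6367/1 → 3; chars 53.
Subsquare: 1.8648/0.0833333 → 22 → w, 0.6367/0.0416667 → 15 → p; chars wp.

IK53wp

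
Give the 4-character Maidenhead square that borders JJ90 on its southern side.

JI99

Latitude square 0; −1 → -1, wraps to 9, carry into field.
Latitude field J = 9; −1 → 8 = I.
The longitude characters are unchanged.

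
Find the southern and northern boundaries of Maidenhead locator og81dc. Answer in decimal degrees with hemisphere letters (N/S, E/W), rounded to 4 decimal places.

28.9167° S, 28.8750° S

Field O=14, G=6: +14·20° lon, +6·10° lat → SW at lon 100°, lat -30°.
Square 8, 1: +8·2° lon, +1·1° lat → SW at lon 116°, lat -29°.
Subsquare d=3, c=2: +3·0.0833333° lon, +2·0.0416667° lat → SW at lon 116.25°, lat -28.9167°.
Cell spans 0.0833333° lon × 0.0416667° lat.
south 28.9167° S, north 28.8750° S.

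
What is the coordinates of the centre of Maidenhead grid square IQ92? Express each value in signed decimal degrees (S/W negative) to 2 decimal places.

Field I=8, Q=16: +8·20° lon, +16·10° lat → SW at lon -20°, lat 70°.
Square 9, 2: +9·2° lon, +2·1° lat → SW at lon -2°, lat 72°.
Cell spans 2° lon × 1° lat. Centre is SW corner plus half of each.
latitude 72.50, longitude -1.00.

72.50, -1.00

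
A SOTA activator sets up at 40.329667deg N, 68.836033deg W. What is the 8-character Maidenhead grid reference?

FN50nh99

Offset from 180°W / 90°S: lon 111.16397°, lat 130.32967°.
Field (20°×10°, letters A–R): 111.16397/20 → 5 → F, 130.32967/10 → 13 → N; chars FN.
Square (2°×1°, digits 0–9): 11.16397/2 → 5, 0.32967/1 → 0; chars 50.
Subsquare (5′×2.5′, letters a–x): 1.16397/0.0833333 → 13 → n, 0.32967/0.0416667 → 7 → h; chars nh.
Extended square (30″×15″, digits 0–9): 0.08063/0.00833333 → 9, 0.03800/0.00416667 → 9; chars 99.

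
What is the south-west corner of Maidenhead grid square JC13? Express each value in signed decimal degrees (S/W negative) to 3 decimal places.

Field J=9, C=2: +9·20° lon, +2·10° lat → SW at lon 0°, lat -70°.
Square 1, 3: +1·2° lon, +3·1° lat → SW at lon 2°, lat -67°.
latitude -67.000, longitude 2.000.

-67.000, 2.000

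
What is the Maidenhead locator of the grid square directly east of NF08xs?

Longitude subsquare x = 23; +1 → 24, wraps to 0 = a, carry into square.
Longitude square 0; +1 → 1.
The latitude characters are unchanged.

NF18as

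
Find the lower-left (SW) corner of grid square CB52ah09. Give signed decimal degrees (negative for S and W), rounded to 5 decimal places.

Field C=2, B=1: +2·20° lon, +1·10° lat → SW at lon -140°, lat -80°.
Square 5, 2: +5·2° lon, +2·1° lat → SW at lon -130°, lat -78°.
Subsquare a=0, h=7: +0·0.0833333° lon, +7·0.0416667° lat → SW at lon -130°, lat -77.7083°.
Extended square 0, 9: +0·0.00833333° lon, +9·0.00416667° lat → SW at lon -130°, lat -77.6708°.
latitude -77.67083, longitude -130.00000.

-77.67083, -130.00000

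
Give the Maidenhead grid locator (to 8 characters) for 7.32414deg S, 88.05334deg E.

Offset from 180°W / 90°S: lon 268.05334°, lat 82.67586°.
Field: lon ⌊268.05334/20⌋ = 13 → N; lat ⌊82.67586/10⌋ = 8 → I.
Square: lon ⌊8.05334/2⌋ = 4; lat ⌊2.67586/1⌋ = 2.
Subsquare: lon ⌊0.05334/0.0833333⌋ = 0 → a; lat ⌊0.67586/0.0416667⌋ = 16 → q.
Extended square: lon ⌊0.05334/0.00833333⌋ = 6; lat ⌊0.00919/0.00416667⌋ = 2.

NI42aq62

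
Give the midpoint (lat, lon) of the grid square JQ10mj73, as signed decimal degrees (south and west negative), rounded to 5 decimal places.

70.38958, 3.06250

Field J=9, Q=16: +9·20° lon, +16·10° lat → SW at lon 0°, lat 70°.
Square 1, 0: +1·2° lon, +0·1° lat → SW at lon 2°, lat 70°.
Subsquare m=12, j=9: +12·0.0833333° lon, +9·0.0416667° lat → SW at lon 3°, lat 70.375°.
Extended square 7, 3: +7·0.00833333° lon, +3·0.00416667° lat → SW at lon 3.05833°, lat 70.3875°.
Cell spans 0.00833333° lon × 0.00416667° lat. Centre is SW corner plus half of each.
latitude 70.38958, longitude 3.06250.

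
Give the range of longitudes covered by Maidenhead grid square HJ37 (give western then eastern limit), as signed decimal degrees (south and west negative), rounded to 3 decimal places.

Field H=7, J=9: +7·20° lon, +9·10° lat → SW at lon -40°, lat 0°.
Square 3, 7: +3·2° lon, +7·1° lat → SW at lon -34°, lat 7°.
Cell spans 2° lon × 1° lat.
west -34.000, east -32.000.

-34.000, -32.000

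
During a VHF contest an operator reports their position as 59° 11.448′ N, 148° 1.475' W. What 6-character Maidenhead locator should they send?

Offset from 180°W / 90°S: lon 31.9754°, lat 149.1908°.
Field (20°×10°, letters A–R): lon ⌊31.9754/20⌋ = 1 → B; lat ⌊149.1908/10⌋ = 14 → O.
Square (2°×1°, digits 0–9): lon ⌊11.9754/2⌋ = 5; lat ⌊9.1908/1⌋ = 9.
Subsquare (5′×2.5′, letters a–x): lon ⌊1.9754/0.0833333⌋ = 23 → x; lat ⌊0.1908/0.0416667⌋ = 4 → e.

BO59xe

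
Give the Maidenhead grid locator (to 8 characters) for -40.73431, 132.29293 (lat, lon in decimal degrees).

PE69dg53

Offset from 180°W / 90°S: lon 312.29293°, lat 49.26569°.
Field (20°×10°, letters A–R): lon ⌊312.29293/20⌋ = 15 → P; lat ⌊49.26569/10⌋ = 4 → E.
Square (2°×1°, digits 0–9): lon ⌊12.29293/2⌋ = 6; lat ⌊9.26569/1⌋ = 9.
Subsquare (5′×2.5′, letters a–x): lon ⌊0.29293/0.0833333⌋ = 3 → d; lat ⌊0.26569/0.0416667⌋ = 6 → g.
Extended square (30″×15″, digits 0–9): lon ⌊0.04293/0.00833333⌋ = 5; lat ⌊0.01569/0.00416667⌋ = 3.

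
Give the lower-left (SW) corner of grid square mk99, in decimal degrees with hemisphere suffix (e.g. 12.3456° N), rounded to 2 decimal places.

19.00° N, 78.00° E

Field M=12, K=10: +12·20° lon, +10·10° lat → SW at lon 60°, lat 10°.
Square 9, 9: +9·2° lon, +9·1° lat → SW at lon 78°, lat 19°.
latitude 19.00° N, longitude 78.00° E.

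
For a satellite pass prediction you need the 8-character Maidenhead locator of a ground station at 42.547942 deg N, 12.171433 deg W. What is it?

IN32vn91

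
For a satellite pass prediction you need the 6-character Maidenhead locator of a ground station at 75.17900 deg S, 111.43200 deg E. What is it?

OB54rt

Add 180° to longitude and 90° to latitude: 291.4320, 14.8210.
Field: 291.4320/20 → 14 → O, 14.8210/10 → 1 → B; chars OB.
Square: 11.4320/2 → 5, 4.8210/1 → 4; chars 54.
Subsquare: 1.4320/0.0833333 → 17 → r, 0.8210/0.0416667 → 19 → t; chars rt.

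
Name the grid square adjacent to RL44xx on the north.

RL45xa

Latitude subsquare x = 23; +1 → 24, wraps to 0 = a, carry into square.
Latitude square 4; +1 → 5.
The longitude characters are unchanged.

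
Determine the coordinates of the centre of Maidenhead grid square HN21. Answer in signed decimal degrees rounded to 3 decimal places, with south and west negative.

Field H=7, N=13: +7·20° lon, +13·10° lat → SW at lon -40°, lat 40°.
Square 2, 1: +2·2° lon, +1·1° lat → SW at lon -36°, lat 41°.
Cell spans 2° lon × 1° lat. Centre is SW corner plus half of each.
latitude 41.500, longitude -35.000.

41.500, -35.000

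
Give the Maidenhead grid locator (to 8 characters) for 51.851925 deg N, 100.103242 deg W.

Add 180° to longitude and 90° to latitude: 79.89676, 141.85192.
Field: lon ⌊79.89676/20⌋ = 3 → D; lat ⌊141.85192/10⌋ = 14 → O.
Square: lon ⌊19.89676/2⌋ = 9; lat ⌊1.85192/1⌋ = 1.
Subsquare: lon ⌊1.89676/0.0833333⌋ = 22 → w; lat ⌊0.85192/0.0416667⌋ = 20 → u.
Extended square: lon ⌊0.06342/0.00833333⌋ = 7; lat ⌊0.01859/0.00416667⌋ = 4.

DO91wu74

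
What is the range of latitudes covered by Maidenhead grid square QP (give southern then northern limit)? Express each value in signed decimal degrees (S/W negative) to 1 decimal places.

60.0, 70.0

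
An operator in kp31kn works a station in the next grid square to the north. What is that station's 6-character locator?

Latitude subsquare n = 13; +1 → 14 = o.
The longitude characters are unchanged.

KP31ko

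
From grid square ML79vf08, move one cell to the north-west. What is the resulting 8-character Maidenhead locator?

Longitude extended square 0; −1 → -1, wraps to 9, carry into subsquare.
Longitude subsquare v = 21; −1 → 20 = u.
Latitude extended square 8; +1 → 9.

ML79uf99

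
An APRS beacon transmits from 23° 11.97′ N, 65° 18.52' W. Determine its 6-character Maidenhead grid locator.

FL73ie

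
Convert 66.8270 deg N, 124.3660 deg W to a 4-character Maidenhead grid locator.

CP76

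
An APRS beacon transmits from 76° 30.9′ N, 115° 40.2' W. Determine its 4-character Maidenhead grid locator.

Add 180° to longitude and 90° to latitude: 64.33, 166.51.
Field (20°×10°, letters A–R): lon ⌊64.33/20⌋ = 3 → D; lat ⌊166.51/10⌋ = 16 → Q.
Square (2°×1°, digits 0–9): lon ⌊4.33/2⌋ = 2; lat ⌊6.51/1⌋ = 6.

DQ26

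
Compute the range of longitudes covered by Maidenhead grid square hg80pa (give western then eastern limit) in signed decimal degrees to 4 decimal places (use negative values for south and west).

-22.7500, -22.6667

Field H=7, G=6: +7·20° lon, +6·10° lat → SW at lon -40°, lat -30°.
Square 8, 0: +8·2° lon, +0·1° lat → SW at lon -24°, lat -30°.
Subsquare p=15, a=0: +15·0.0833333° lon, +0·0.0416667° lat → SW at lon -22.75°, lat -30°.
Cell spans 0.0833333° lon × 0.0416667° lat.
west -22.7500, east -22.6667.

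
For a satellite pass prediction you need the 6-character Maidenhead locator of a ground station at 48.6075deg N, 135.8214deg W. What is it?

Shift to the Maidenhead origin (180°W, 90°S): lon 44.1786, lat 138.6075.
Field: lon ⌊44.1786/20⌋ = 2 → C; lat ⌊138.6075/10⌋ = 13 → N.
Square: lon ⌊4.1786/2⌋ = 2; lat ⌊8.6075/1⌋ = 8.
Subsquare: lon ⌊0.1786/0.0833333⌋ = 2 → c; lat ⌊0.6075/0.0416667⌋ = 14 → o.

CN28co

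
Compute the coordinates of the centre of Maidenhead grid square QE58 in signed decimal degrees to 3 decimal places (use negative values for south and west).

Field Q=16, E=4: +16·20° lon, +4·10° lat → SW at lon 140°, lat -50°.
Square 5, 8: +5·2° lon, +8·1° lat → SW at lon 150°, lat -42°.
Cell spans 2° lon × 1° lat. Centre is SW corner plus half of each.
latitude -41.500, longitude 151.000.

-41.500, 151.000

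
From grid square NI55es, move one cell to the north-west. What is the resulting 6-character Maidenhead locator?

Longitude subsquare e = 4; −1 → 3 = d.
Latitude subsquare s = 18; +1 → 19 = t.

NI55dt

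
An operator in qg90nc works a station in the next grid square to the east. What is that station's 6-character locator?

QG90oc

Longitude subsquare n = 13; +1 → 14 = o.
The latitude characters are unchanged.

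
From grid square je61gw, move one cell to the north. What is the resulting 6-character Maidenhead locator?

Latitude subsquare w = 22; +1 → 23 = x.
The longitude characters are unchanged.

JE61gx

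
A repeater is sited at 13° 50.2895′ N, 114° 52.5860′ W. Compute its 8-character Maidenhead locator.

DK23nu41

Offset from 180°W / 90°S: lon 65.12357°, lat 103.83816°.
Field: 65.12357/20 → 3 → D, 103.83816/10 → 10 → K; chars DK.
Square: 5.12357/2 → 2, 3.83816/1 → 3; chars 23.
Subsquare: 1.12357/0.0833333 → 13 → n, 0.83816/0.0416667 → 20 → u; chars nu.
Extended square: 0.04023/0.00833333 → 4, 0.00482/0.00416667 → 1; chars 41.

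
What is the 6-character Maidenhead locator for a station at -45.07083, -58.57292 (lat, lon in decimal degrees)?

Shift to the Maidenhead origin (180°W, 90°S): lon 121.4271, lat 44.9292.
Field: 121.4271/20 → 6 → G, 44.9292/10 → 4 → E; chars GE.
Square: 1.4271/2 → 0, 4.9292/1 → 4; chars 04.
Subsquare: 1.4271/0.0833333 → 17 → r, 0.9292/0.0416667 → 22 → w; chars rw.

GE04rw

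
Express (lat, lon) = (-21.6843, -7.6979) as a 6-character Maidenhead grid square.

Offset from 180°W / 90°S: lon 172.3021°, lat 68.3157°.
Field: 172.3021/20 → 8 → I, 68.3157/10 → 6 → G; chars IG.
Square: 12.3021/2 → 6, 8.3157/1 → 8; chars 68.
Subsquare: 0.3021/0.0833333 → 3 → d, 0.3157/0.0416667 → 7 → h; chars dh.

IG68dh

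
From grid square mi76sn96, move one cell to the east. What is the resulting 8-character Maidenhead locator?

Longitude extended square 9; +1 → 10, wraps to 0, carry into subsquare.
Longitude subsquare s = 18; +1 → 19 = t.
The latitude characters are unchanged.

MI76tn06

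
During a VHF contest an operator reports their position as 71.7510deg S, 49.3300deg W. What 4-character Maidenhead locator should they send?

GB58

Add 180° to longitude and 90° to latitude: 130.67, 18.25.
Field: 130.67/20 → 6 → G, 18.25/10 → 1 → B; chars GB.
Square: 10.67/2 → 5, 8.25/1 → 8; chars 58.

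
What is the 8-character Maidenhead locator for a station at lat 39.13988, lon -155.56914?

BM29fd13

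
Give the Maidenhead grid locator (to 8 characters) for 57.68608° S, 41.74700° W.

GD92dh05

Add 180° to longitude and 90° to latitude: 138.25300, 32.31392.
Field (20°×10°, letters A–R): 138.25300/20 → 6 → G, 32.31392/10 → 3 → D; chars GD.
Square (2°×1°, digits 0–9): 18.25300/2 → 9, 2.31392/1 → 2; chars 92.
Subsquare (5′×2.5′, letters a–x): 0.25300/0.0833333 → 3 → d, 0.31392/0.0416667 → 7 → h; chars dh.
Extended square (30″×15″, digits 0–9): 0.00300/0.00833333 → 0, 0.02225/0.00416667 → 5; chars 05.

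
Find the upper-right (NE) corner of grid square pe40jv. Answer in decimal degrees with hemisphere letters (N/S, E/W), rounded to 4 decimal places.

Field P=15, E=4: +15·20° lon, +4·10° lat → SW at lon 120°, lat -50°.
Square 4, 0: +4·2° lon, +0·1° lat → SW at lon 128°, lat -50°.
Subsquare j=9, v=21: +9·0.0833333° lon, +21·0.0416667° lat → SW at lon 128.75°, lat -49.125°.
Cell spans 0.0833333° lon × 0.0416667° lat. NE corner is SW corner plus one full cell.
latitude 49.0833° S, longitude 128.8333° E.

49.0833° S, 128.8333° E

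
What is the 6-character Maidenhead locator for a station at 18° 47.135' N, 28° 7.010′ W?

HK58ws

Add 180° to longitude and 90° to latitude: 151.8832, 108.7856.
Field (20°×10°, letters A–R): lon ⌊151.8832/20⌋ = 7 → H; lat ⌊108.7856/10⌋ = 10 → K.
Square (2°×1°, digits 0–9): lon ⌊11.8832/2⌋ = 5; lat ⌊8.7856/1⌋ = 8.
Subsquare (5′×2.5′, letters a–x): lon ⌊1.8832/0.0833333⌋ = 22 → w; lat ⌊0.7856/0.0416667⌋ = 18 → s.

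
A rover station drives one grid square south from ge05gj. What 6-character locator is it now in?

GE05gi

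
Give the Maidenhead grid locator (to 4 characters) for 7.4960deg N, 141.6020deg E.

Add 180° to longitude and 90° to latitude: 321.60, 97.50.
Field: 321.60/20 → 16 → Q, 97.50/10 → 9 → J; chars QJ.
Square: 1.60/2 → 0, 7.50/1 → 7; chars 07.

QJ07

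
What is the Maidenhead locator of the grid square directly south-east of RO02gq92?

Longitude extended square 9; +1 → 10, wraps to 0, carry into subsquare.
Longitude subsquare g = 6; +1 → 7 = h.
Latitude extended square 2; −1 → 1.

RO02hq01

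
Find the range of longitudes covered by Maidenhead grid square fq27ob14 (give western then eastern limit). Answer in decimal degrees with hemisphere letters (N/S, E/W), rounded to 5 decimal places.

74.82500° W, 74.81667° W

Field F=5, Q=16: +5·20° lon, +16·10° lat → SW at lon -80°, lat 70°.
Square 2, 7: +2·2° lon, +7·1° lat → SW at lon -76°, lat 77°.
Subsquare o=14, b=1: +14·0.0833333° lon, +1·0.0416667° lat → SW at lon -74.8333°, lat 77.0417°.
Extended square 1, 4: +1·0.00833333° lon, +4·0.00416667° lat → SW at lon -74.825°, lat 77.0583°.
Cell spans 0.00833333° lon × 0.00416667° lat.
west 74.82500° W, east 74.81667° W.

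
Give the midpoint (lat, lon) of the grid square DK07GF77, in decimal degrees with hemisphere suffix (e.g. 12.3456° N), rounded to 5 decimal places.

17.23958° N, 119.43750° W

Field D=3, K=10: +3·20° lon, +10·10° lat → SW at lon -120°, lat 10°.
Square 0, 7: +0·2° lon, +7·1° lat → SW at lon -120°, lat 17°.
Subsquare g=6, f=5: +6·0.0833333° lon, +5·0.0416667° lat → SW at lon -119.5°, lat 17.2083°.
Extended square 7, 7: +7·0.00833333° lon, +7·0.00416667° lat → SW at lon -119.442°, lat 17.2375°.
Cell spans 0.00833333° lon × 0.00416667° lat. Centre is SW corner plus half of each.
latitude 17.23958° N, longitude 119.43750° W.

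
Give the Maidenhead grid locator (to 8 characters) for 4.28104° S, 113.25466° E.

OI65pr02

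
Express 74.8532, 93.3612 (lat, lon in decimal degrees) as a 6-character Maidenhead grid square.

Offset from 180°W / 90°S: lon 273.3612°, lat 164.8532°.
Field: lon ⌊273.3612/20⌋ = 13 → N; lat ⌊164.8532/10⌋ = 16 → Q.
Square: lon ⌊13.3612/2⌋ = 6; lat ⌊4.8532/1⌋ = 4.
Subsquare: lon ⌊1.3612/0.0833333⌋ = 16 → q; lat ⌊0.8532/0.0416667⌋ = 20 → u.

NQ64qu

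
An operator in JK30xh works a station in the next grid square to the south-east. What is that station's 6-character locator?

Longitude subsquare x = 23; +1 → 24, wraps to 0 = a, carry into square.
Longitude square 3; +1 → 4.
Latitude subsquare h = 7; −1 → 6 = g.

JK40ag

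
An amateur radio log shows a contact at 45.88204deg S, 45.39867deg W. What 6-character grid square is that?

GE74hc

Add 180° to longitude and 90° to latitude: 134.6013, 44.1180.
Field: 134.6013/20 → 6 → G, 44.1180/10 → 4 → E; chars GE.
Square: 14.6013/2 → 7, 4.1180/1 → 4; chars 74.
Subsquare: 0.6013/0.0833333 → 7 → h, 0.1180/0.0416667 → 2 → c; chars hc.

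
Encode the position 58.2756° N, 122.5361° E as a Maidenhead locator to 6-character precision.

PO18gg

Shift to the Maidenhead origin (180°W, 90°S): lon 302.5361, lat 148.2756.
Field (20°×10°, letters A–R): lon ⌊302.5361/20⌋ = 15 → P; lat ⌊148.2756/10⌋ = 14 → O.
Square (2°×1°, digits 0–9): lon ⌊2.5361/2⌋ = 1; lat ⌊8.2756/1⌋ = 8.
Subsquare (5′×2.5′, letters a–x): lon ⌊0.5361/0.0833333⌋ = 6 → g; lat ⌊0.2756/0.0416667⌋ = 6 → g.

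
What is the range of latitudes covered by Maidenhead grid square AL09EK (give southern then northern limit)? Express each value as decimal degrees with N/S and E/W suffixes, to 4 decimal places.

Field A=0, L=11: +0·20° lon, +11·10° lat → SW at lon -180°, lat 20°.
Square 0, 9: +0·2° lon, +9·1° lat → SW at lon -180°, lat 29°.
Subsquare e=4, k=10: +4·0.0833333° lon, +10·0.0416667° lat → SW at lon -179.667°, lat 29.4167°.
Cell spans 0.0833333° lon × 0.0416667° lat.
south 29.4167° N, north 29.4583° N.

29.4167° N, 29.4583° N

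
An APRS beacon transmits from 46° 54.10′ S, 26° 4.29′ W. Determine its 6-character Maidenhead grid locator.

Offset from 180°W / 90°S: lon 153.9285°, lat 43.0983°.
Field: lon ⌊153.9285/20⌋ = 7 → H; lat ⌊43.0983/10⌋ = 4 → E.
Square: lon ⌊13.9285/2⌋ = 6; lat ⌊3.0983/1⌋ = 3.
Subsquare: lon ⌊1.9285/0.0833333⌋ = 23 → x; lat ⌊0.0983/0.0416667⌋ = 2 → c.

HE63xc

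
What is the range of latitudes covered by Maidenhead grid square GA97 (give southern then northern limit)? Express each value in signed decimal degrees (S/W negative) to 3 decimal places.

-83.000, -82.000

Field G=6, A=0: +6·20° lon, +0·10° lat → SW at lon -60°, lat -90°.
Square 9, 7: +9·2° lon, +7·1° lat → SW at lon -42°, lat -83°.
Cell spans 2° lon × 1° lat.
south -83.000, north -82.000.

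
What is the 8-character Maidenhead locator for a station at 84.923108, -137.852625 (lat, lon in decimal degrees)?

CR14bw71

Add 180° to longitude and 90° to latitude: 42.14738, 174.92311.
Field: lon ⌊42.14738/20⌋ = 2 → C; lat ⌊174.92311/10⌋ = 17 → R.
Square: lon ⌊2.14738/2⌋ = 1; lat ⌊4.92311/1⌋ = 4.
Subsquare: lon ⌊0.14738/0.0833333⌋ = 1 → b; lat ⌊0.92311/0.0416667⌋ = 22 → w.
Extended square: lon ⌊0.06404/0.00833333⌋ = 7; lat ⌊0.00644/0.00416667⌋ = 1.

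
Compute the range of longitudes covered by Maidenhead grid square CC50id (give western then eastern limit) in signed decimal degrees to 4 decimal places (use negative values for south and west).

Field C=2, C=2: +2·20° lon, +2·10° lat → SW at lon -140°, lat -70°.
Square 5, 0: +5·2° lon, +0·1° lat → SW at lon -130°, lat -70°.
Subsquare i=8, d=3: +8·0.0833333° lon, +3·0.0416667° lat → SW at lon -129.333°, lat -69.875°.
Cell spans 0.0833333° lon × 0.0416667° lat.
west -129.3333, east -129.2500.

-129.3333, -129.2500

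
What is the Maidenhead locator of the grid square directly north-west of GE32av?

GE22xw

Longitude subsquare a = 0; −1 → -1, wraps to 23 = x, carry into square.
Longitude square 3; −1 → 2.
Latitude subsquare v = 21; +1 → 22 = w.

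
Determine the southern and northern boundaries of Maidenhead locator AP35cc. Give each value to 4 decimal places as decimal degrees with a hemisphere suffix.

Field A=0, P=15: +0·20° lon, +15·10° lat → SW at lon -180°, lat 60°.
Square 3, 5: +3·2° lon, +5·1° lat → SW at lon -174°, lat 65°.
Subsquare c=2, c=2: +2·0.0833333° lon, +2·0.0416667° lat → SW at lon -173.833°, lat 65.0833°.
Cell spans 0.0833333° lon × 0.0416667° lat.
south 65.0833° N, north 65.1250° N.

65.0833° N, 65.1250° N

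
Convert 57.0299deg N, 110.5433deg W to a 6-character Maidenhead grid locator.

Offset from 180°W / 90°S: lon 69.4567°, lat 147.0299°.
Field: 69.4567/20 → 3 → D, 147.0299/10 → 14 → O; chars DO.
Square: 9.4567/2 → 4, 7.0299/1 → 7; chars 47.
Subsquare: 1.4567/0.0833333 → 17 → r, 0.0299/0.0416667 → 0 → a; chars ra.

DO47ra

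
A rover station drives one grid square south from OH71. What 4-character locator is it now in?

OH70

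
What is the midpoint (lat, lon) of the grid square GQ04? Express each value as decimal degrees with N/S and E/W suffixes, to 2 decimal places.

74.50° N, 59.00° W

Field G=6, Q=16: +6·20° lon, +16·10° lat → SW at lon -60°, lat 70°.
Square 0, 4: +0·2° lon, +4·1° lat → SW at lon -60°, lat 74°.
Cell spans 2° lon × 1° lat. Centre is SW corner plus half of each.
latitude 74.50° N, longitude 59.00° W.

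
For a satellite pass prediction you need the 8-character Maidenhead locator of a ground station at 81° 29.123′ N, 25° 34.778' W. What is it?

HR71fl06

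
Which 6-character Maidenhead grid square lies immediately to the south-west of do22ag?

DO12xf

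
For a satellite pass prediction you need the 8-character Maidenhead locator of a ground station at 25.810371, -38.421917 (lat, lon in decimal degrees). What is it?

Offset from 180°W / 90°S: lon 141.57808°, lat 115.81037°.
Field (20°×10°, letters A–R): lon ⌊141.57808/20⌋ = 7 → H; lat ⌊115.81037/10⌋ = 11 → L.
Square (2°×1°, digits 0–9): lon ⌊1.57808/2⌋ = 0; lat ⌊5.81037/1⌋ = 5.
Subsquare (5′×2.5′, letters a–x): lon ⌊1.57808/0.0833333⌋ = 18 → s; lat ⌊0.81037/0.0416667⌋ = 19 → t.
Extended square (30″×15″, digits 0–9): lon ⌊0.07808/0.00833333⌋ = 9; lat ⌊0.01870/0.00416667⌋ = 4.

HL05st94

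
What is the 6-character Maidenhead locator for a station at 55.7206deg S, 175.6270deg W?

AD24eg

Add 180° to longitude and 90° to latitude: 4.3730, 34.2794.
Field: lon ⌊4.3730/20⌋ = 0 → A; lat ⌊34.2794/10⌋ = 3 → D.
Square: lon ⌊4.3730/2⌋ = 2; lat ⌊4.2794/1⌋ = 4.
Subsquare: lon ⌊0.3730/0.0833333⌋ = 4 → e; lat ⌊0.2794/0.0416667⌋ = 6 → g.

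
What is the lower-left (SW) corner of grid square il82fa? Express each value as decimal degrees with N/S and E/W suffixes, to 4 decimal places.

22.0000° N, 3.5833° W

Field I=8, L=11: +8·20° lon, +11·10° lat → SW at lon -20°, lat 20°.
Square 8, 2: +8·2° lon, +2·1° lat → SW at lon -4°, lat 22°.
Subsquare f=5, a=0: +5·0.0833333° lon, +0·0.0416667° lat → SW at lon -3.58333°, lat 22°.
latitude 22.0000° N, longitude 3.5833° W.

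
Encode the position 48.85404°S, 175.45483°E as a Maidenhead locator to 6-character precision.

RE71rd

Shift to the Maidenhead origin (180°W, 90°S): lon 355.4548, lat 41.1460.
Field: 355.4548/20 → 17 → R, 41.1460/10 → 4 → E; chars RE.
Square: 15.4548/2 → 7, 1.1460/1 → 1; chars 71.
Subsquare: 1.4548/0.0833333 → 17 → r, 0.1460/0.0416667 → 3 → d; chars rd.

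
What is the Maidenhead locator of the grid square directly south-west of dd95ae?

Longitude subsquare a = 0; −1 → -1, wraps to 23 = x, carry into square.
Longitude square 9; −1 → 8.
Latitude subsquare e = 4; −1 → 3 = d.

DD85xd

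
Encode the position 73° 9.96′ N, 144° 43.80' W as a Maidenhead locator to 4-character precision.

Shift to the Maidenhead origin (180°W, 90°S): lon 35.27, lat 163.17.
Field: lon ⌊35.27/20⌋ = 1 → B; lat ⌊163.17/10⌋ = 16 → Q.
Square: lon ⌊15.27/2⌋ = 7; lat ⌊3.17/1⌋ = 3.

BQ73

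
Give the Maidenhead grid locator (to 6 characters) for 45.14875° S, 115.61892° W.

Shift to the Maidenhead origin (180°W, 90°S): lon 64.3811, lat 44.8513.
Field: 64.3811/20 → 3 → D, 44.8513/10 → 4 → E; chars DE.
Square: 4.3811/2 → 2, 4.8513/1 → 4; chars 24.
Subsquare: 0.3811/0.0833333 → 4 → e, 0.8513/0.0416667 → 20 → u; chars eu.

DE24eu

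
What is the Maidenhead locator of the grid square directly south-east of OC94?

Longitude square 9; +1 → 10, wraps to 0, carry into field.
Longitude field O = 14; +1 → 15 = P.
Latitude square 4; −1 → 3.

PC03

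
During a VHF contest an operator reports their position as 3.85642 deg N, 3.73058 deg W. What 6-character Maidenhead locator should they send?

IJ83du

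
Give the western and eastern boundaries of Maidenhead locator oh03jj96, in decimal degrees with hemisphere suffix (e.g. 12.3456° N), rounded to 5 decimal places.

Field O=14, H=7: +14·20° lon, +7·10° lat → SW at lon 100°, lat -20°.
Square 0, 3: +0·2° lon, +3·1° lat → SW at lon 100°, lat -17°.
Subsquare j=9, j=9: +9·0.0833333° lon, +9·0.0416667° lat → SW at lon 100.75°, lat -16.625°.
Extended square 9, 6: +9·0.00833333° lon, +6·0.00416667° lat → SW at lon 100.825°, lat -16.6°.
Cell spans 0.00833333° lon × 0.00416667° lat.
west 100.82500° E, east 100.83333° E.

100.82500° E, 100.83333° E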